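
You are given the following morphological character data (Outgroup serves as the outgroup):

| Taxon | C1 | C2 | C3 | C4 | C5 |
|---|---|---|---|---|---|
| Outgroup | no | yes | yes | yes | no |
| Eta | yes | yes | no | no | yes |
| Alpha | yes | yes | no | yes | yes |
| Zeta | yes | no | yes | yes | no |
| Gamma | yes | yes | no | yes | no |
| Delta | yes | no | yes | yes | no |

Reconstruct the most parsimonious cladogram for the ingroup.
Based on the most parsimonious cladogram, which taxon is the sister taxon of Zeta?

Character polarity is set by the outgroup: the derived state is whichever differs from the outgroup's state, so for C2, C3, C4 the derived state is 'no', and for the remaining characters it is 'yes'.
All ingroup taxa share the derived state 'yes' for C1; it defines the ingroup but does not resolve relationships within it.
Only Delta and Zeta show the derived state 'no' for C2, supporting them as a clade.
C3: derived state 'no' in Alpha, Eta, and Gamma only — synapomorphy for {Alpha, Eta, Gamma}.
C4: derived state 'no' in Eta only — an autapomorphy, so it tells us nothing about relationships among taxa.
C5 (derived state 'yes') is shared by Alpha and Eta — a synapomorphy uniting that clade.
Most parsimonious ingroup topology: (((Eta,Alpha),Gamma),(Zeta,Delta)).
Zeta and Delta form a cherry on this tree, so they are sister taxa.

Delta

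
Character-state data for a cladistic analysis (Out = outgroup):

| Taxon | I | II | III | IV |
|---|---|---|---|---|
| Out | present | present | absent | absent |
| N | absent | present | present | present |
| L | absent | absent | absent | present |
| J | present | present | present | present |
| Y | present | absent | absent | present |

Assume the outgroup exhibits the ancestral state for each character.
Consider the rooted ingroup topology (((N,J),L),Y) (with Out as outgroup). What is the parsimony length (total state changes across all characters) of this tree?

6

Map each character onto (((N,J),L),Y) (rooted by Out) and count the minimum state changes it requires (Fitch parsimony):
I: 2; II: 2; III: 1; IV: 1.
Total tree length = 6.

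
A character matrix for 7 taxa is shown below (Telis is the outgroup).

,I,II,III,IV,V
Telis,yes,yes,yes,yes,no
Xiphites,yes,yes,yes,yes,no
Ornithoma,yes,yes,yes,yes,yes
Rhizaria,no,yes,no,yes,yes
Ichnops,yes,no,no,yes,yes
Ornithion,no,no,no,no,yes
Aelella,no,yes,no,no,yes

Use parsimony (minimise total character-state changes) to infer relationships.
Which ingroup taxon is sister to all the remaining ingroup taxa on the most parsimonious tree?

Character polarity is set by the outgroup: the derived state is whichever differs from the outgroup's state, so for I, II, III, IV the derived state is 'no', and for the remaining characters it is 'yes'.
I: derived state 'no' in Aelella, Ornithion, and Rhizaria only — synapomorphy for {Aelella, Ornithion, Rhizaria}.
II (state 'no') occurs in Ichnops and Ornithion but conflicts with the nesting implied by the other characters — most parsimoniously interpreted as homoplasy.
III: derived state 'no' in Aelella, Ichnops, Ornithion, and Rhizaria only — synapomorphy for {Aelella, Ichnops, Ornithion, Rhizaria}.
IV (derived state 'no') is shared by Aelella and Ornithion — a synapomorphy uniting that clade.
Only Aelella, Ichnops, Ornithion, Ornithoma, and Rhizaria show the derived state 'yes' for V, supporting them as a clade.
Most parsimonious ingroup topology: (Xiphites,(Ornithoma,((Rhizaria,(Ornithion,Aelella)),Ichnops))).
Xiphites is sister to the clade containing all other ingroup taxa, so it is the earliest-diverging (most basal) ingroup lineage.

Xiphites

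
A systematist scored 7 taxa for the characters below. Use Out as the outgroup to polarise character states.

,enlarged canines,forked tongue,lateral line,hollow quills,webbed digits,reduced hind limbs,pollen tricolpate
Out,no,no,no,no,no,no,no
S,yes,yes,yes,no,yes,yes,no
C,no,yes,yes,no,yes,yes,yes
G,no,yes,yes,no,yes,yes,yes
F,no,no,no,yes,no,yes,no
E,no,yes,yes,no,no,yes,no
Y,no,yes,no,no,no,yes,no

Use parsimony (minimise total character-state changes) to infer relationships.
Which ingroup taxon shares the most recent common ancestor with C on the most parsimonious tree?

G

The outgroup has state 'no' for every character, so 'yes' is the derived state throughout.
enlarged canines: derived state 'yes' in S only — an autapomorphy, so it tells us nothing about relationships among taxa.
forked tongue: derived state 'yes' in C, E, G, S, and Y only — synapomorphy for {C, E, G, S, Y}.
lateral line: derived state 'yes' in C, E, G, and S only — synapomorphy for {C, E, G, S}.
hollow quills: derived state 'yes' in F only — an autapomorphy, so it tells us nothing about relationships among taxa.
webbed digits (derived state 'yes') is shared by C, G, and S — a synapomorphy uniting that clade.
reduced hind limbs (derived state 'yes') is shared by all ingroup taxa — unites the whole ingroup.
pollen tricolpate: derived state 'yes' in C and G only — synapomorphy for {C, G}.
Most parsimonious ingroup topology: ((((S,(C,G)),E),Y),F).
C and G form a cherry on this tree, so they are sister taxa.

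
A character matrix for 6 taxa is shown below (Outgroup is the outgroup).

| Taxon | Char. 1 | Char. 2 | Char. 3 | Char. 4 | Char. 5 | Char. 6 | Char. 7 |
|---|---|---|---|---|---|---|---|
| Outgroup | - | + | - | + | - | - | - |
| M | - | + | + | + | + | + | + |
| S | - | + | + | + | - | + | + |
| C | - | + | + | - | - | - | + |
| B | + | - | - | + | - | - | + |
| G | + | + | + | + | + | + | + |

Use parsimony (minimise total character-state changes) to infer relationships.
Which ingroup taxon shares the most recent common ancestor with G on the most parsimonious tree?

Character polarity is set by the outgroup: the derived state is whichever differs from the outgroup's state, so for Char. 2, Char. 4 the derived state is '-', and for the remaining characters it is '+'.
Char. 1 groups B and G, which is incompatible with the clades supported by the remaining characters; treating it as convergent (homoplasy) costs fewer steps than any alternative tree.
Char. 2: derived state '-' in B only — an autapomorphy, so it tells us nothing about relationships among taxa.
Char. 3 (derived state '+') is shared by C, G, M, and S — a synapomorphy uniting that clade.
Char. 4 (derived state '-') is unique to C (autapomorphy; uninformative for grouping).
Only G and M show the derived state '+' for Char. 5, supporting them as a clade.
Char. 6: derived state '+' in G, M, and S only — synapomorphy for {G, M, S}.
All ingroup taxa share the derived state '+' for Char. 7; it defines the ingroup but does not resolve relationships within it.
Most parsimonious ingroup topology: ((((M,G),S),C),B).
G and M form a cherry on this tree, so they are sister taxa.

M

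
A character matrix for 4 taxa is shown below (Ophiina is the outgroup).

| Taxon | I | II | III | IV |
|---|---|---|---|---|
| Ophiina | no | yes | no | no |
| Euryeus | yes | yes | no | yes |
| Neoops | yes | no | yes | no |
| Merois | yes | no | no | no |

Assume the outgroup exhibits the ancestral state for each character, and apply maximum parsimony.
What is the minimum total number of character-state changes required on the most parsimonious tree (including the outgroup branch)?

Character polarity is set by the outgroup: the derived state is whichever differs from the outgroup's state, so for II the derived state is 'no', and for the remaining characters it is 'yes'.
All ingroup taxa share the derived state 'yes' for I; it defines the ingroup but does not resolve relationships within it.
Only Merois and Neoops show the derived state 'no' for II, supporting them as a clade.
III (derived state 'yes') is unique to Neoops (autapomorphy; uninformative for grouping).
IV: derived state 'yes' in Euryeus only — an autapomorphy, so it tells us nothing about relationships among taxa.
Most parsimonious ingroup topology: (Euryeus,(Neoops,Merois)).
Changes per character on this tree: I: 1; II: 1; III: 1; IV: 1.
Total = 4.

4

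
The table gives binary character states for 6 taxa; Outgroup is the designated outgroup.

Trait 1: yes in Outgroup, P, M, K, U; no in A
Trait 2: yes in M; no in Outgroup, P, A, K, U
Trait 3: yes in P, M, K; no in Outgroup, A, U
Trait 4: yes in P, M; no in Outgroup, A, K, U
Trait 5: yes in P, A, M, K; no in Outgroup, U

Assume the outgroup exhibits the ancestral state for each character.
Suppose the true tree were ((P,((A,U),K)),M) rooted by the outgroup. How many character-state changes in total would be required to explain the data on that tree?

8

Map each character onto ((P,((A,U),K)),M) (rooted by Outgroup) and count the minimum state changes it requires (Fitch parsimony):
Trait 1: 1; Trait 2: 1; Trait 3: 2; Trait 4: 2; Trait 5: 2.
Total tree length = 8.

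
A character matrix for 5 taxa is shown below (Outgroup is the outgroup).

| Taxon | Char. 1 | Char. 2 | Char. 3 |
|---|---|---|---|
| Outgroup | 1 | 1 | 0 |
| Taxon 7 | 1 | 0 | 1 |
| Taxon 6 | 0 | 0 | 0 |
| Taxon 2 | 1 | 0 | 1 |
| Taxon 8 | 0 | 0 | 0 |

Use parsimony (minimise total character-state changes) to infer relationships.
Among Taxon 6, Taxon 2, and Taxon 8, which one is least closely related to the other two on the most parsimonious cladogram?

Character polarity is set by the outgroup: the derived state is whichever differs from the outgroup's state, so for Char. 1, Char. 2 the derived state is '0', and for the remaining characters it is '1'.
Only Taxon 6 and Taxon 8 show the derived state '0' for Char. 1, supporting them as a clade.
Char. 2 (derived state '0') is shared by all ingroup taxa — unites the whole ingroup.
Char. 3 (derived state '1') is shared by Taxon 2 and Taxon 7 — a synapomorphy uniting that clade.
Most parsimonious ingroup topology: ((Taxon 7,Taxon 2),(Taxon 6,Taxon 8)).
Taxon 6 and Taxon 8 share a more recent common ancestor with each other than either does with Taxon 2, so Taxon 2 is the least closely related of the three.

Taxon 2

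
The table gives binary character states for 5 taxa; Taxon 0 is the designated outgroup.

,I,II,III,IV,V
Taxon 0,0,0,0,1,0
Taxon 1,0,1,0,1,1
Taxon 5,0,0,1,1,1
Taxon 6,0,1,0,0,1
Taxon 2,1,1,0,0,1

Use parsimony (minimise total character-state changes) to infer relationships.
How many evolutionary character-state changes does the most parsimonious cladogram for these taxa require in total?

Character polarity is set by the outgroup: the derived state is whichever differs from the outgroup's state, so for IV the derived state is '0', and for the remaining characters it is '1'.
I (derived state '1') is unique to Taxon 2 (autapomorphy; uninformative for grouping).
Only Taxon 1, Taxon 2, and Taxon 6 show the derived state '1' for II, supporting them as a clade.
III (derived state '1') is unique to Taxon 5 (autapomorphy; uninformative for grouping).
IV: derived state '0' in Taxon 2 and Taxon 6 only — synapomorphy for {Taxon 2, Taxon 6}.
V (derived state '1') is shared by all ingroup taxa — unites the whole ingroup.
Most parsimonious ingroup topology: ((Taxon 1,(Taxon 6,Taxon 2)),Taxon 5).
Changes per character on this tree: I: 1; II: 1; III: 1; IV: 1; V: 1.
Total = 5.

5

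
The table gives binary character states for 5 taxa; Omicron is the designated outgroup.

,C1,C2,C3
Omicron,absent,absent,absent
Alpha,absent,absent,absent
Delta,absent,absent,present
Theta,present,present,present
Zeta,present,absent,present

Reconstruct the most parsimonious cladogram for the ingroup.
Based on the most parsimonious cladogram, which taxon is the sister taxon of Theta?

The outgroup has state 'absent' for every character, so 'present' is the derived state throughout.
C1: derived state 'present' in Theta and Zeta only — synapomorphy for {Theta, Zeta}.
C2 (derived state 'present') is unique to Theta (autapomorphy; uninformative for grouping).
Only Delta, Theta, and Zeta show the derived state 'present' for C3, supporting them as a clade.
Most parsimonious ingroup topology: (Alpha,(Delta,(Theta,Zeta))).
Theta and Zeta form a cherry on this tree, so they are sister taxa.

Zeta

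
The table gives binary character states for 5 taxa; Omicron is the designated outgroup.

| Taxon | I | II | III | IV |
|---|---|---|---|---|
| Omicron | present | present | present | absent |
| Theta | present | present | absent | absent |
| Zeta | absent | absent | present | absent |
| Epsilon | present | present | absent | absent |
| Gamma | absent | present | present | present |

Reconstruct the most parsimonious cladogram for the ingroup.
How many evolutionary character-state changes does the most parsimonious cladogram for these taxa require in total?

4

Character polarity is set by the outgroup: the derived state is whichever differs from the outgroup's state, so for I, II, III the derived state is 'absent', and for the remaining characters it is 'present'.
I (derived state 'absent') is shared by Gamma and Zeta — a synapomorphy uniting that clade.
II (derived state 'absent') is unique to Zeta (autapomorphy; uninformative for grouping).
III: derived state 'absent' in Epsilon and Theta only — synapomorphy for {Epsilon, Theta}.
IV (derived state 'present') is unique to Gamma (autapomorphy; uninformative for grouping).
Most parsimonious ingroup topology: ((Theta,Epsilon),(Zeta,Gamma)).
Changes per character on this tree: I: 1; II: 1; III: 1; IV: 1.
Total = 4.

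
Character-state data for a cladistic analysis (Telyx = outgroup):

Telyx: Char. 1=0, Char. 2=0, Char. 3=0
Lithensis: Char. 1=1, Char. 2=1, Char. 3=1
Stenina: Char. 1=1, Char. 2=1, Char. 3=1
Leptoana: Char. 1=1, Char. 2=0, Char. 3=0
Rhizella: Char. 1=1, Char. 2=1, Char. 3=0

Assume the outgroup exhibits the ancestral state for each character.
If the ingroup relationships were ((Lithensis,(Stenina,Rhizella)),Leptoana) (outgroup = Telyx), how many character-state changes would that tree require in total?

4

Map each character onto ((Lithensis,(Stenina,Rhizella)),Leptoana) (rooted by Telyx) and count the minimum state changes it requires (Fitch parsimony):
Char. 1: 1; Char. 2: 1; Char. 3: 2.
Total tree length = 4.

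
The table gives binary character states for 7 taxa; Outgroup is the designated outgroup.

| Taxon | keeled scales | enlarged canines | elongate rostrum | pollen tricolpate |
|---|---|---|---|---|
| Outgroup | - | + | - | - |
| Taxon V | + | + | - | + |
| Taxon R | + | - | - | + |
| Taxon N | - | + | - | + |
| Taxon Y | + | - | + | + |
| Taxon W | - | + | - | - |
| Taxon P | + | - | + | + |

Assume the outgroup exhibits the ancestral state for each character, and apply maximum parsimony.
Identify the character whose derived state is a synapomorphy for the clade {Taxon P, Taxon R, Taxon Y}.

enlarged canines

Character polarity is set by the outgroup: the derived state is whichever differs from the outgroup's state, so for enlarged canines the derived state is '-', and for the remaining characters it is '+'.
Only Taxon P, Taxon R, Taxon V, and Taxon Y show the derived state '+' for keeled scales, supporting them as a clade.
Only Taxon P, Taxon R, and Taxon Y show the derived state '-' for enlarged canines, supporting them as a clade.
elongate rostrum (derived state '+') is shared by Taxon P and Taxon Y — a synapomorphy uniting that clade.
pollen tricolpate (derived state '+') is shared by Taxon N, Taxon P, Taxon R, Taxon V, and Taxon Y — a synapomorphy uniting that clade.
Most parsimonious ingroup topology: (((Taxon V,(Taxon R,(Taxon Y,Taxon P))),Taxon N),Taxon W).
The clade {Taxon P, Taxon R, Taxon Y} is supported by enlarged canines: its derived state '-' occurs in exactly those taxa and in no other taxon (including the outgroup).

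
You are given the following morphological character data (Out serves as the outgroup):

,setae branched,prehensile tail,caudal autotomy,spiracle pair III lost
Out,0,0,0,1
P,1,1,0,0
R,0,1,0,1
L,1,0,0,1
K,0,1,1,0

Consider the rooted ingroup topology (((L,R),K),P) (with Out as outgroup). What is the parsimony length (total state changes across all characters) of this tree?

Map each character onto (((L,R),K),P) (rooted by Out) and count the minimum state changes it requires (Fitch parsimony):
setae branched: 2; prehensile tail: 2; caudal autotomy: 1; spiracle pair III lost: 2.
Total tree length = 7.

7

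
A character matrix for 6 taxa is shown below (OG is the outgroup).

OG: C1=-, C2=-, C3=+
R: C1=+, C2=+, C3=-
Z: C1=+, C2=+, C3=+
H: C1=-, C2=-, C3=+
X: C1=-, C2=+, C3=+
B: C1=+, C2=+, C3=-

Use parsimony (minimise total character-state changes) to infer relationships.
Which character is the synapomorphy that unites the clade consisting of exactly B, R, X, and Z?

C2

Character polarity is set by the outgroup: the derived state is whichever differs from the outgroup's state, so for C3 the derived state is '-', and for the remaining characters it is '+'.
C1: derived state '+' in B, R, and Z only — synapomorphy for {B, R, Z}.
C2 (derived state '+') is shared by B, R, X, and Z — a synapomorphy uniting that clade.
C3: derived state '-' in B and R only — synapomorphy for {B, R}.
Most parsimonious ingroup topology: ((X,(Z,(R,B))),H).
The clade {B, R, X, Z} is supported by C2: its derived state '+' occurs in exactly those taxa and in no other taxon (including the outgroup).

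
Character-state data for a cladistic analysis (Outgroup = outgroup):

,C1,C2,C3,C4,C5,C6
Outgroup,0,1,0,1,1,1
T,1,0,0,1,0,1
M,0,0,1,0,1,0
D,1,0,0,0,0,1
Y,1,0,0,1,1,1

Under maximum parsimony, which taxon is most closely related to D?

Character polarity is set by the outgroup: the derived state is whichever differs from the outgroup's state, so for C2, C4, C5, C6 the derived state is '0', and for the remaining characters it is '1'.
C1 (derived state '1') is shared by D, T, and Y — a synapomorphy uniting that clade.
C2 (derived state '0') is shared by all ingroup taxa — unites the whole ingroup.
C3: derived state '1' in M only — an autapomorphy, so it tells us nothing about relationships among taxa.
C4 (state '0') occurs in D and M but conflicts with the nesting implied by the other characters — most parsimoniously interpreted as homoplasy.
Only D and T show the derived state '0' for C5, supporting them as a clade.
C6: derived state '0' in M only — an autapomorphy, so it tells us nothing about relationships among taxa.
Most parsimonious ingroup topology: (((T,D),Y),M).
D and T form a cherry on this tree, so they are sister taxa.

T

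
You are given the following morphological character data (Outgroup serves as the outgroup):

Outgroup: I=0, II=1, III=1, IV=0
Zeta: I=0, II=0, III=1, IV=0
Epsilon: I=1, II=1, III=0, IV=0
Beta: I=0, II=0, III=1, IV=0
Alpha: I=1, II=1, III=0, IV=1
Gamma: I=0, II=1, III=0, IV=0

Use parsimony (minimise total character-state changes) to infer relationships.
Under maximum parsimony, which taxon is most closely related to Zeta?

Character polarity is set by the outgroup: the derived state is whichever differs from the outgroup's state, so for II, III the derived state is '0', and for the remaining characters it is '1'.
Only Alpha and Epsilon show the derived state '1' for I, supporting them as a clade.
II: derived state '0' in Beta and Zeta only — synapomorphy for {Beta, Zeta}.
Only Alpha, Epsilon, and Gamma show the derived state '0' for III, supporting them as a clade.
IV (derived state '1') is unique to Alpha (autapomorphy; uninformative for grouping).
Most parsimonious ingroup topology: ((Zeta,Beta),((Epsilon,Alpha),Gamma)).
Zeta and Beta form a cherry on this tree, so they are sister taxa.

Beta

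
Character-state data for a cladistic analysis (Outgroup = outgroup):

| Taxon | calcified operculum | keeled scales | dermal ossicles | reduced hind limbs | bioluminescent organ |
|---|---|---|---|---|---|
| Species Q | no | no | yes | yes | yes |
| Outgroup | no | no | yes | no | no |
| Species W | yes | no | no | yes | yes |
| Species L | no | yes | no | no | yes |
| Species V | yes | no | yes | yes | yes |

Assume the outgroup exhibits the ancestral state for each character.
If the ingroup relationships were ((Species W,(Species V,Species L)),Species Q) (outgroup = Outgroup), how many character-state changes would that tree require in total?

8

Map each character onto ((Species W,(Species V,Species L)),Species Q) (rooted by Outgroup) and count the minimum state changes it requires (Fitch parsimony):
calcified operculum: 2; keeled scales: 1; dermal ossicles: 2; reduced hind limbs: 2; bioluminescent organ: 1.
Total tree length = 8.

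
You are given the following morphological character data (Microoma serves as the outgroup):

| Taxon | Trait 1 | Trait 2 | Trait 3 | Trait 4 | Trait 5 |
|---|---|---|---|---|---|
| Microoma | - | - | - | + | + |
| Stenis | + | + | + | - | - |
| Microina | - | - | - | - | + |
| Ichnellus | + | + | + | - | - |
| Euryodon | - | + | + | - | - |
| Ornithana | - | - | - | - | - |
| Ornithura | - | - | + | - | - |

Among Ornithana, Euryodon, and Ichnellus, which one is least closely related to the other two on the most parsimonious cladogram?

Ornithana

Character polarity is set by the outgroup: the derived state is whichever differs from the outgroup's state, so for Trait 4, Trait 5 the derived state is '-', and for the remaining characters it is '+'.
Trait 1: derived state '+' in Ichnellus and Stenis only — synapomorphy for {Ichnellus, Stenis}.
Trait 2: derived state '+' in Euryodon, Ichnellus, and Stenis only — synapomorphy for {Euryodon, Ichnellus, Stenis}.
Trait 3: derived state '+' in Euryodon, Ichnellus, Ornithura, and Stenis only — synapomorphy for {Euryodon, Ichnellus, Ornithura, Stenis}.
Trait 4 (derived state '-') is shared by all ingroup taxa — unites the whole ingroup.
Only Euryodon, Ichnellus, Ornithana, Ornithura, and Stenis show the derived state '-' for Trait 5, supporting them as a clade.
Most parsimonious ingroup topology: (((((Stenis,Ichnellus),Euryodon),Ornithura),Ornithana),Microina).
Euryodon and Ichnellus share a more recent common ancestor with each other than either does with Ornithana, so Ornithana is the least closely related of the three.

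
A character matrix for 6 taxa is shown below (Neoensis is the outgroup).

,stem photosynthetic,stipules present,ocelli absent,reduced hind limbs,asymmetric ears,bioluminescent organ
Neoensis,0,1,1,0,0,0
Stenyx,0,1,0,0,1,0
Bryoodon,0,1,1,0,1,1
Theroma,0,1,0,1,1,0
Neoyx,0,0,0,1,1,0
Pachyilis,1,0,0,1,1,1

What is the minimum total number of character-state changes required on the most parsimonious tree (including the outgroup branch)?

Character polarity is set by the outgroup: the derived state is whichever differs from the outgroup's state, so for stipules present, ocelli absent the derived state is '0', and for the remaining characters it is '1'.
stem photosynthetic: derived state '1' in Pachyilis only — an autapomorphy, so it tells us nothing about relationships among taxa.
stipules present (derived state '0') is shared by Neoyx and Pachyilis — a synapomorphy uniting that clade.
ocelli absent (derived state '0') is shared by Neoyx, Pachyilis, Stenyx, and Theroma — a synapomorphy uniting that clade.
reduced hind limbs: derived state '1' in Neoyx, Pachyilis, and Theroma only — synapomorphy for {Neoyx, Pachyilis, Theroma}.
All ingroup taxa share the derived state '1' for asymmetric ears; it defines the ingroup but does not resolve relationships within it.
bioluminescent organ groups Bryoodon and Pachyilis, which is incompatible with the clades supported by the remaining characters; treating it as convergent (homoplasy) costs fewer steps than any alternative tree.
Most parsimonious ingroup topology: ((Stenyx,(Theroma,(Neoyx,Pachyilis))),Bryoodon).
Changes per character on this tree: stem photosynthetic: 1; stipules present: 1; ocelli absent: 1; reduced hind limbs: 1; asymmetric ears: 1; bioluminescent organ: 2.
Total = 7.

7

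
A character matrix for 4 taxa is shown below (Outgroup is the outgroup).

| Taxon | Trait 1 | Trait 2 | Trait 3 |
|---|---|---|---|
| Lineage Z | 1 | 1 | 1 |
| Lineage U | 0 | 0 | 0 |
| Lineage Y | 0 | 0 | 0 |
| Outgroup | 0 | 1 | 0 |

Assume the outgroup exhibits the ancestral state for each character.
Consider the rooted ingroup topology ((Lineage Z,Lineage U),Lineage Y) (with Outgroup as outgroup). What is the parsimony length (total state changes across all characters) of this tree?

Map each character onto ((Lineage Z,Lineage U),Lineage Y) (rooted by Outgroup) and count the minimum state changes it requires (Fitch parsimony):
Trait 1: 1; Trait 2: 2; Trait 3: 1.
Total tree length = 4.

4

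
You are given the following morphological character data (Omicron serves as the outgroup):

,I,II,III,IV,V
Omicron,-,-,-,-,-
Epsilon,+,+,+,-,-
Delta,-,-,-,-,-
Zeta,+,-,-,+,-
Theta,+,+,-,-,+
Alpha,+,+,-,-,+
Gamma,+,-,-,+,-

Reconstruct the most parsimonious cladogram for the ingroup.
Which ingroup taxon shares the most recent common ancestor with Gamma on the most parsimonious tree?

The outgroup has state '-' for every character, so '+' is the derived state throughout.
Only Alpha, Epsilon, Gamma, Theta, and Zeta show the derived state '+' for I, supporting them as a clade.
II (derived state '+') is shared by Alpha, Epsilon, and Theta — a synapomorphy uniting that clade.
III (derived state '+') is unique to Epsilon (autapomorphy; uninformative for grouping).
IV: derived state '+' in Gamma and Zeta only — synapomorphy for {Gamma, Zeta}.
Only Alpha and Theta show the derived state '+' for V, supporting them as a clade.
Most parsimonious ingroup topology: (((Epsilon,(Theta,Alpha)),(Zeta,Gamma)),Delta).
Gamma and Zeta form a cherry on this tree, so they are sister taxa.

Zeta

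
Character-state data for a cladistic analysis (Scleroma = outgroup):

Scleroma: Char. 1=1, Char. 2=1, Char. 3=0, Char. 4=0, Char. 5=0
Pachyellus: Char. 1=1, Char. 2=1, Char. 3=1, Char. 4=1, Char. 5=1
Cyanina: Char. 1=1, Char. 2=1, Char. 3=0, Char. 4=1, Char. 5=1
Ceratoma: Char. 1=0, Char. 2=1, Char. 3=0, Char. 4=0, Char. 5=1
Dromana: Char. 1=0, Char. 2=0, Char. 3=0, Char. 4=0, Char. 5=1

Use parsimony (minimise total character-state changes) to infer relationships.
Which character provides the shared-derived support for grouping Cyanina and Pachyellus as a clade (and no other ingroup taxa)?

Character polarity is set by the outgroup: the derived state is whichever differs from the outgroup's state, so for Char. 1, Char. 2 the derived state is '0', and for the remaining characters it is '1'.
Only Ceratoma and Dromana show the derived state '0' for Char. 1, supporting them as a clade.
Char. 2 (derived state '0') is unique to Dromana (autapomorphy; uninformative for grouping).
Char. 3: derived state '1' in Pachyellus only — an autapomorphy, so it tells us nothing about relationships among taxa.
Char. 4 (derived state '1') is shared by Cyanina and Pachyellus — a synapomorphy uniting that clade.
All ingroup taxa share the derived state '1' for Char. 5; it defines the ingroup but does not resolve relationships within it.
Most parsimonious ingroup topology: ((Pachyellus,Cyanina),(Ceratoma,Dromana)).
The clade {Cyanina, Pachyellus} is supported by Char. 4: its derived state '1' occurs in exactly those taxa and in no other taxon (including the outgroup).

Char. 4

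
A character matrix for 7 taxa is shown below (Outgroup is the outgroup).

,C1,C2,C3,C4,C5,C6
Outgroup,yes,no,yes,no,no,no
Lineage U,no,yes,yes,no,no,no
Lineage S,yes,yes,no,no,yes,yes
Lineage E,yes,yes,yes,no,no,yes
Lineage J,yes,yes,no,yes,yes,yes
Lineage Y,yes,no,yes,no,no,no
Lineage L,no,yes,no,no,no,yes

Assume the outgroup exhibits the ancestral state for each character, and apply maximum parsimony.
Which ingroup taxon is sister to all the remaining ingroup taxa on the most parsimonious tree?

Lineage Y

Character polarity is set by the outgroup: the derived state is whichever differs from the outgroup's state, so for C1, C3 the derived state is 'no', and for the remaining characters it is 'yes'.
C1 groups Lineage L and Lineage U, which is incompatible with the clades supported by the remaining characters; treating it as convergent (homoplasy) costs fewer steps than any alternative tree.
C2: derived state 'yes' in Lineage E, Lineage J, Lineage L, Lineage S, and Lineage U only — synapomorphy for {Lineage E, Lineage J, Lineage L, Lineage S, Lineage U}.
C3 (derived state 'no') is shared by Lineage J, Lineage L, and Lineage S — a synapomorphy uniting that clade.
C4: derived state 'yes' in Lineage J only — an autapomorphy, so it tells us nothing about relationships among taxa.
C5 (derived state 'yes') is shared by Lineage J and Lineage S — a synapomorphy uniting that clade.
C6: derived state 'yes' in Lineage E, Lineage J, Lineage L, and Lineage S only — synapomorphy for {Lineage E, Lineage J, Lineage L, Lineage S}.
Most parsimonious ingroup topology: ((Lineage U,(((Lineage S,Lineage J),Lineage L),Lineage E)),Lineage Y).
Lineage Y is sister to the clade containing all other ingroup taxa, so it is the earliest-diverging (most basal) ingroup lineage.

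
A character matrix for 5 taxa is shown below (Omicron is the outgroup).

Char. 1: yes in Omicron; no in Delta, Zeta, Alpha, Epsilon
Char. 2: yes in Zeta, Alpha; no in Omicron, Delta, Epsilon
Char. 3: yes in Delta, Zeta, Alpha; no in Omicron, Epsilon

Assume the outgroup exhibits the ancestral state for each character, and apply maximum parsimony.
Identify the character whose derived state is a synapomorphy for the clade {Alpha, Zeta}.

Character polarity is set by the outgroup: the derived state is whichever differs from the outgroup's state, so for Char. 1 the derived state is 'no', and for the remaining characters it is 'yes'.
All ingroup taxa share the derived state 'no' for Char. 1; it defines the ingroup but does not resolve relationships within it.
Char. 2 (derived state 'yes') is shared by Alpha and Zeta — a synapomorphy uniting that clade.
Char. 3: derived state 'yes' in Alpha, Delta, and Zeta only — synapomorphy for {Alpha, Delta, Zeta}.
Most parsimonious ingroup topology: ((Delta,(Zeta,Alpha)),Epsilon).
The clade {Alpha, Zeta} is supported by Char. 2: its derived state 'yes' occurs in exactly those taxa and in no other taxon (including the outgroup).

Char. 2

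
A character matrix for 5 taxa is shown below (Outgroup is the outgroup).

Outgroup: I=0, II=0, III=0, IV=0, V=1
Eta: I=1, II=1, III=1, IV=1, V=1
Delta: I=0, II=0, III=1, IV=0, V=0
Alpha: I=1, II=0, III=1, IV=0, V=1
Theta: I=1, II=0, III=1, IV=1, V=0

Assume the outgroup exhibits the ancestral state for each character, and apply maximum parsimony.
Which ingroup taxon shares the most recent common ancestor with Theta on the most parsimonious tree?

Eta

Character polarity is set by the outgroup: the derived state is whichever differs from the outgroup's state, so for V the derived state is '0', and for the remaining characters it is '1'.
Only Alpha, Eta, and Theta show the derived state '1' for I, supporting them as a clade.
II: derived state '1' in Eta only — an autapomorphy, so it tells us nothing about relationships among taxa.
III (derived state '1') is shared by all ingroup taxa — unites the whole ingroup.
IV: derived state '1' in Eta and Theta only — synapomorphy for {Eta, Theta}.
V groups Delta and Theta, which is incompatible with the clades supported by the remaining characters; treating it as convergent (homoplasy) costs fewer steps than any alternative tree.
Most parsimonious ingroup topology: (((Eta,Theta),Alpha),Delta).
Theta and Eta form a cherry on this tree, so they are sister taxa.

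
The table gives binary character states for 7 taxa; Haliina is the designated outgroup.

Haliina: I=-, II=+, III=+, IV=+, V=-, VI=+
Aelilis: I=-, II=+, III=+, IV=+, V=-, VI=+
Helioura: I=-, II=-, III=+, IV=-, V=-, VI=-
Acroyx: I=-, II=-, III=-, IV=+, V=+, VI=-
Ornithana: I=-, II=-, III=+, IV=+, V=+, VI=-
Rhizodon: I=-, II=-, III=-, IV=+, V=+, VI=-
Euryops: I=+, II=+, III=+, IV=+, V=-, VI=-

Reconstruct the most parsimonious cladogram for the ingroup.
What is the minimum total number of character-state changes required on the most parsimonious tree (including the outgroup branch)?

6

Character polarity is set by the outgroup: the derived state is whichever differs from the outgroup's state, so for II, III, IV, VI the derived state is '-', and for the remaining characters it is '+'.
I (derived state '+') is unique to Euryops (autapomorphy; uninformative for grouping).
Only Acroyx, Helioura, Ornithana, and Rhizodon show the derived state '-' for II, supporting them as a clade.
Only Acroyx and Rhizodon show the derived state '-' for III, supporting them as a clade.
IV (derived state '-') is unique to Helioura (autapomorphy; uninformative for grouping).
V (derived state '+') is shared by Acroyx, Ornithana, and Rhizodon — a synapomorphy uniting that clade.
VI (derived state '-') is shared by Acroyx, Euryops, Helioura, Ornithana, and Rhizodon — a synapomorphy uniting that clade.
Most parsimonious ingroup topology: (Aelilis,((Helioura,((Acroyx,Rhizodon),Ornithana)),Euryops)).
Changes per character on this tree: I: 1; II: 1; III: 1; IV: 1; V: 1; VI: 1.
Total = 6.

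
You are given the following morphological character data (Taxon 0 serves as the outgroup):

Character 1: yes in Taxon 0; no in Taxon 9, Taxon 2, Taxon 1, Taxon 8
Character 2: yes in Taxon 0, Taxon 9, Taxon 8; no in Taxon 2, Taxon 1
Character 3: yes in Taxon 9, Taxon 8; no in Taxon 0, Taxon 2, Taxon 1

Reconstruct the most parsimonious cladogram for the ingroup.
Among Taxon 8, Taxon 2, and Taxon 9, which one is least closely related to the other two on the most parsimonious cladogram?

Character polarity is set by the outgroup: the derived state is whichever differs from the outgroup's state, so for Character 1, Character 2 the derived state is 'no', and for the remaining characters it is 'yes'.
All ingroup taxa share the derived state 'no' for Character 1; it defines the ingroup but does not resolve relationships within it.
Only Taxon 1 and Taxon 2 show the derived state 'no' for Character 2, supporting them as a clade.
Character 3: derived state 'yes' in Taxon 8 and Taxon 9 only — synapomorphy for {Taxon 8, Taxon 9}.
Most parsimonious ingroup topology: ((Taxon 9,Taxon 8),(Taxon 2,Taxon 1)).
Taxon 9 and Taxon 8 share a more recent common ancestor with each other than either does with Taxon 2, so Taxon 2 is the least closely related of the three.

Taxon 2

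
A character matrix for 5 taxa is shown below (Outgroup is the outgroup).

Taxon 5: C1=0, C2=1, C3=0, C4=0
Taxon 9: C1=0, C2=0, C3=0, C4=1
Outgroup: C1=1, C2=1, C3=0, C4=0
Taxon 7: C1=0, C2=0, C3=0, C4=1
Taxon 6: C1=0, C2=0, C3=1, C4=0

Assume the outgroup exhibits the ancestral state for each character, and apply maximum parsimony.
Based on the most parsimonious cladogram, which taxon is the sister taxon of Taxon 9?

Character polarity is set by the outgroup: the derived state is whichever differs from the outgroup's state, so for C1, C2 the derived state is '0', and for the remaining characters it is '1'.
C1 (derived state '0') is shared by all ingroup taxa — unites the whole ingroup.
Only Taxon 6, Taxon 7, and Taxon 9 show the derived state '0' for C2, supporting them as a clade.
C3 (derived state '1') is unique to Taxon 6 (autapomorphy; uninformative for grouping).
C4: derived state '1' in Taxon 7 and Taxon 9 only — synapomorphy for {Taxon 7, Taxon 9}.
Most parsimonious ingroup topology: (Taxon 5,((Taxon 7,Taxon 9),Taxon 6)).
Taxon 9 and Taxon 7 form a cherry on this tree, so they are sister taxa.

Taxon 7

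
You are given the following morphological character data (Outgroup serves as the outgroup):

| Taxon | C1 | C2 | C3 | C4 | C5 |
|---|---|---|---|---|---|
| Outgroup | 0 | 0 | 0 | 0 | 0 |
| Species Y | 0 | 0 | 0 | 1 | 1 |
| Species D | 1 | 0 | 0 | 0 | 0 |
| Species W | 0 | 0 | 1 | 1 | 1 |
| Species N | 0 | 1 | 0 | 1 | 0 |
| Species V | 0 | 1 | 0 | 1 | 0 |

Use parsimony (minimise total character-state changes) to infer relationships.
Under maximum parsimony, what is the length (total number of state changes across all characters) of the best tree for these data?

5

The outgroup has state '0' for every character, so '1' is the derived state throughout.
C1: derived state '1' in Species D only — an autapomorphy, so it tells us nothing about relationships among taxa.
C2 (derived state '1') is shared by Species N and Species V — a synapomorphy uniting that clade.
C3 (derived state '1') is unique to Species W (autapomorphy; uninformative for grouping).
C4 (derived state '1') is shared by Species N, Species V, Species W, and Species Y — a synapomorphy uniting that clade.
Only Species W and Species Y show the derived state '1' for C5, supporting them as a clade.
Most parsimonious ingroup topology: (((Species Y,Species W),(Species N,Species V)),Species D).
Changes per character on this tree: C1: 1; C2: 1; C3: 1; C4: 1; C5: 1.
Total = 5.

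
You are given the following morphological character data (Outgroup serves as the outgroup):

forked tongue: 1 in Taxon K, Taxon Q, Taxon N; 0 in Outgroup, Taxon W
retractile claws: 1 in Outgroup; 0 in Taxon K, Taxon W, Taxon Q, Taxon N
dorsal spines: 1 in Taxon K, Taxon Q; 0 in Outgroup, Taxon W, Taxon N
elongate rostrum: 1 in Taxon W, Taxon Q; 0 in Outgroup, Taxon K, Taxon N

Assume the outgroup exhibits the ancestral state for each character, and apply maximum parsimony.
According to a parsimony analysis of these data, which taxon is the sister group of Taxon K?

Taxon Q

Character polarity is set by the outgroup: the derived state is whichever differs from the outgroup's state, so for retractile claws the derived state is '0', and for the remaining characters it is '1'.
forked tongue (derived state '1') is shared by Taxon K, Taxon N, and Taxon Q — a synapomorphy uniting that clade.
retractile claws (derived state '0') is shared by all ingroup taxa — unites the whole ingroup.
Only Taxon K and Taxon Q show the derived state '1' for dorsal spines, supporting them as a clade.
elongate rostrum (state '1') occurs in Taxon Q and Taxon W but conflicts with the nesting implied by the other characters — most parsimoniously interpreted as homoplasy.
Most parsimonious ingroup topology: (((Taxon K,Taxon Q),Taxon N),Taxon W).
Taxon K and Taxon Q form a cherry on this tree, so they are sister taxa.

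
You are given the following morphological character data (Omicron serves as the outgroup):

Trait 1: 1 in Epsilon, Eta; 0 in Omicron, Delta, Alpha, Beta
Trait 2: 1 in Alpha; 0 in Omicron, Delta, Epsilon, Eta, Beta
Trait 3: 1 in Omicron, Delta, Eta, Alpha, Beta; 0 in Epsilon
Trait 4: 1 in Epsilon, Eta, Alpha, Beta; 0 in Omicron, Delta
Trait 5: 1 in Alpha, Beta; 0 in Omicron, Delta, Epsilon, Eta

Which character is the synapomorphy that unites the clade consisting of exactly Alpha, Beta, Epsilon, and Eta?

Trait 4

Character polarity is set by the outgroup: the derived state is whichever differs from the outgroup's state, so for Trait 3 the derived state is '0', and for the remaining characters it is '1'.
Only Epsilon and Eta show the derived state '1' for Trait 1, supporting them as a clade.
Trait 2 (derived state '1') is unique to Alpha (autapomorphy; uninformative for grouping).
Trait 3: derived state '0' in Epsilon only — an autapomorphy, so it tells us nothing about relationships among taxa.
Only Alpha, Beta, Epsilon, and Eta show the derived state '1' for Trait 4, supporting them as a clade.
Trait 5 (derived state '1') is shared by Alpha and Beta — a synapomorphy uniting that clade.
Most parsimonious ingroup topology: (Delta,((Epsilon,Eta),(Alpha,Beta))).
The clade {Alpha, Beta, Epsilon, Eta} is supported by Trait 4: its derived state '1' occurs in exactly those taxa and in no other taxon (including the outgroup).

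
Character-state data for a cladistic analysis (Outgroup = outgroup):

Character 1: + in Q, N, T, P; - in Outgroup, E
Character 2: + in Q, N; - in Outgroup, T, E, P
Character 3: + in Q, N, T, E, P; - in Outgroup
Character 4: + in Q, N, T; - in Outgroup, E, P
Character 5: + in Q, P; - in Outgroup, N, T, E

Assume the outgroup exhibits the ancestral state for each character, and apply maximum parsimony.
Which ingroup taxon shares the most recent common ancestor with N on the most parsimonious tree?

The outgroup has state '-' for every character, so '+' is the derived state throughout.
Character 1 (derived state '+') is shared by N, P, Q, and T — a synapomorphy uniting that clade.
Character 2: derived state '+' in N and Q only — synapomorphy for {N, Q}.
All ingroup taxa share the derived state '+' for Character 3; it defines the ingroup but does not resolve relationships within it.
Only N, Q, and T show the derived state '+' for Character 4, supporting them as a clade.
Character 5 groups P and Q, which is incompatible with the clades supported by the remaining characters; treating it as convergent (homoplasy) costs fewer steps than any alternative tree.
Most parsimonious ingroup topology: ((((Q,N),T),P),E).
N and Q form a cherry on this tree, so they are sister taxa.

Q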